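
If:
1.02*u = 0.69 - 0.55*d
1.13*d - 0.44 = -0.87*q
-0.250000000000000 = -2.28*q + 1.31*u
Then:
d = 0.01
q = 0.50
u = 0.67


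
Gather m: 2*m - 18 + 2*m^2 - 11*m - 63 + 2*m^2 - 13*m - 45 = 4*m^2 - 22*m - 126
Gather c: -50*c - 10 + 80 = 70 - 50*c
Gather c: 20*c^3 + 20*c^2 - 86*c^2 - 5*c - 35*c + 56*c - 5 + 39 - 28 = 20*c^3 - 66*c^2 + 16*c + 6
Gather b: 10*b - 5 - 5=10*b - 10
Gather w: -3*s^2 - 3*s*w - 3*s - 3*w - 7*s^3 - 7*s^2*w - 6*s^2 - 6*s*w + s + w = -7*s^3 - 9*s^2 - 2*s + w*(-7*s^2 - 9*s - 2)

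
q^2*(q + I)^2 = q^4 + 2*I*q^3 - q^2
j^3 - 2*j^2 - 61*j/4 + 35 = (j - 7/2)*(j - 5/2)*(j + 4)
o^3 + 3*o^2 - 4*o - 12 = (o - 2)*(o + 2)*(o + 3)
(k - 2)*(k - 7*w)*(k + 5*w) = k^3 - 2*k^2*w - 2*k^2 - 35*k*w^2 + 4*k*w + 70*w^2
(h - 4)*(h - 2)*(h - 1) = h^3 - 7*h^2 + 14*h - 8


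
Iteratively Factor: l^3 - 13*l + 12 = (l - 1)*(l^2 + l - 12) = (l - 1)*(l + 4)*(l - 3)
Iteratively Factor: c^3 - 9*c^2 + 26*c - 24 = (c - 3)*(c^2 - 6*c + 8) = (c - 3)*(c - 2)*(c - 4)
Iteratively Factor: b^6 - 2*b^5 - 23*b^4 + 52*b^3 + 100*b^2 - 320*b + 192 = (b - 2)*(b^5 - 23*b^3 + 6*b^2 + 112*b - 96) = (b - 2)*(b + 4)*(b^4 - 4*b^3 - 7*b^2 + 34*b - 24) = (b - 2)^2*(b + 4)*(b^3 - 2*b^2 - 11*b + 12) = (b - 2)^2*(b - 1)*(b + 4)*(b^2 - b - 12) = (b - 2)^2*(b - 1)*(b + 3)*(b + 4)*(b - 4)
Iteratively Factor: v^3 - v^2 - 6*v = (v + 2)*(v^2 - 3*v) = (v - 3)*(v + 2)*(v)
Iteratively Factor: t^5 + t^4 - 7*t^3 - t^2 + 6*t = (t + 3)*(t^4 - 2*t^3 - t^2 + 2*t) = (t + 1)*(t + 3)*(t^3 - 3*t^2 + 2*t) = (t - 1)*(t + 1)*(t + 3)*(t^2 - 2*t) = t*(t - 1)*(t + 1)*(t + 3)*(t - 2)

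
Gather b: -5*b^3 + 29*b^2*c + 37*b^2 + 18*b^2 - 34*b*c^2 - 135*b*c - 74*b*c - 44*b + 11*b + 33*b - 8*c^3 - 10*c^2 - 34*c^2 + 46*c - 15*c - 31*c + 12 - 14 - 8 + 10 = -5*b^3 + b^2*(29*c + 55) + b*(-34*c^2 - 209*c) - 8*c^3 - 44*c^2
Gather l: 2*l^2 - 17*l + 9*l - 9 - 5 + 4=2*l^2 - 8*l - 10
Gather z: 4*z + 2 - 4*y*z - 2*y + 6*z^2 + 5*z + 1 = -2*y + 6*z^2 + z*(9 - 4*y) + 3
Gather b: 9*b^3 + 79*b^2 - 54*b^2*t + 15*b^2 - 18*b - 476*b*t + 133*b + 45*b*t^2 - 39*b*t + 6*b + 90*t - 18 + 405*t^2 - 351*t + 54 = 9*b^3 + b^2*(94 - 54*t) + b*(45*t^2 - 515*t + 121) + 405*t^2 - 261*t + 36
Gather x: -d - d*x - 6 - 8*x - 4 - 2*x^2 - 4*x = -d - 2*x^2 + x*(-d - 12) - 10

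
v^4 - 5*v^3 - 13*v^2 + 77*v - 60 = (v - 5)*(v - 3)*(v - 1)*(v + 4)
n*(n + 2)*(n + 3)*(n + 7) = n^4 + 12*n^3 + 41*n^2 + 42*n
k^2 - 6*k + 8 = (k - 4)*(k - 2)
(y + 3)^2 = y^2 + 6*y + 9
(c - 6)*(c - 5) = c^2 - 11*c + 30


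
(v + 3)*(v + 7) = v^2 + 10*v + 21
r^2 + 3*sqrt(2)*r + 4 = (r + sqrt(2))*(r + 2*sqrt(2))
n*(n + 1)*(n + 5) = n^3 + 6*n^2 + 5*n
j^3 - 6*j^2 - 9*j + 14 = (j - 7)*(j - 1)*(j + 2)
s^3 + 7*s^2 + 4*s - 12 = (s - 1)*(s + 2)*(s + 6)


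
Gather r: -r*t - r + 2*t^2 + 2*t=r*(-t - 1) + 2*t^2 + 2*t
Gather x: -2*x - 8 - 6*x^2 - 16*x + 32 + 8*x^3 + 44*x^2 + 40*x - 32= 8*x^3 + 38*x^2 + 22*x - 8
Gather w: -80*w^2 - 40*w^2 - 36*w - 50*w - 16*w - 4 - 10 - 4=-120*w^2 - 102*w - 18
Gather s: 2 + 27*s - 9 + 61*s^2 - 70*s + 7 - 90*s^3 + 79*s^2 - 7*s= -90*s^3 + 140*s^2 - 50*s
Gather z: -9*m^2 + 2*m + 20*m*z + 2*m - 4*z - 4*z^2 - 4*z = -9*m^2 + 4*m - 4*z^2 + z*(20*m - 8)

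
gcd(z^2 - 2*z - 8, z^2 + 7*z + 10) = z + 2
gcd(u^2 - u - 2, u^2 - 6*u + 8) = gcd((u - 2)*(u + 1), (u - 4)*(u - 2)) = u - 2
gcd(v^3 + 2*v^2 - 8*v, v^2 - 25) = 1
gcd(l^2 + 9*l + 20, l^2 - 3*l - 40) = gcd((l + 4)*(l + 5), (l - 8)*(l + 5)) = l + 5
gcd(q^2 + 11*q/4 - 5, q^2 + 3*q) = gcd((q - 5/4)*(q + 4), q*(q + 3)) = 1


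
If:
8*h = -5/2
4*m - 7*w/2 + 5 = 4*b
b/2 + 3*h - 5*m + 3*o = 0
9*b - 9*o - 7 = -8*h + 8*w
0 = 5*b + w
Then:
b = -103/1618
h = -5/16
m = -13399/12944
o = -3403/2427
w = 515/1618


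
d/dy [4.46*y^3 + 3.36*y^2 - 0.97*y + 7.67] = 13.38*y^2 + 6.72*y - 0.97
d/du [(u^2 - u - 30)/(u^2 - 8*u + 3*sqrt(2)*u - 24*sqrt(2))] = ((2*u - 1)*(u^2 - 8*u + 3*sqrt(2)*u - 24*sqrt(2)) + (2*u - 8 + 3*sqrt(2))*(-u^2 + u + 30))/(u^2 - 8*u + 3*sqrt(2)*u - 24*sqrt(2))^2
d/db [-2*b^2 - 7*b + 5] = -4*b - 7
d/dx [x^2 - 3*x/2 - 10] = 2*x - 3/2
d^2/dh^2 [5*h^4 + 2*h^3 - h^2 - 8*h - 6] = 60*h^2 + 12*h - 2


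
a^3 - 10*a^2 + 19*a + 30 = (a - 6)*(a - 5)*(a + 1)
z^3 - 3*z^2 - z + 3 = (z - 3)*(z - 1)*(z + 1)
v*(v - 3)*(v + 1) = v^3 - 2*v^2 - 3*v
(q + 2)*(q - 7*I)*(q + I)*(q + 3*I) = q^4 + 2*q^3 - 3*I*q^3 + 25*q^2 - 6*I*q^2 + 50*q + 21*I*q + 42*I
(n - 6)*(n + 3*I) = n^2 - 6*n + 3*I*n - 18*I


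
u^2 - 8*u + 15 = (u - 5)*(u - 3)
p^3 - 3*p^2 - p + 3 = (p - 3)*(p - 1)*(p + 1)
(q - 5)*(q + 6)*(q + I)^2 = q^4 + q^3 + 2*I*q^3 - 31*q^2 + 2*I*q^2 - q - 60*I*q + 30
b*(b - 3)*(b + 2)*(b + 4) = b^4 + 3*b^3 - 10*b^2 - 24*b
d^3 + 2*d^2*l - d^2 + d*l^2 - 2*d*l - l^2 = (d - 1)*(d + l)^2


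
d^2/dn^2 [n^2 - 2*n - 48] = 2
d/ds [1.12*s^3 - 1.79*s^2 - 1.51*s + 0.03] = 3.36*s^2 - 3.58*s - 1.51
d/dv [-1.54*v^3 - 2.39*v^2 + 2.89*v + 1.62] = -4.62*v^2 - 4.78*v + 2.89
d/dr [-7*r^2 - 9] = -14*r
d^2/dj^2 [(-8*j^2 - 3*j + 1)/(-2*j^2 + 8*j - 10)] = (35*j^3 - 123*j^2 - 33*j + 249)/(j^6 - 12*j^5 + 63*j^4 - 184*j^3 + 315*j^2 - 300*j + 125)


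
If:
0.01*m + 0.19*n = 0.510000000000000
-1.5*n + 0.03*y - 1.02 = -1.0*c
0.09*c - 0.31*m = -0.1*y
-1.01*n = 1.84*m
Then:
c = 5.45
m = -1.52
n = 2.76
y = -9.61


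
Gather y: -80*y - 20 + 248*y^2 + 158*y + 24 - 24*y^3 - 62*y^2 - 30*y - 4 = -24*y^3 + 186*y^2 + 48*y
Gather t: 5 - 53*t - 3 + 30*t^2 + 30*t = 30*t^2 - 23*t + 2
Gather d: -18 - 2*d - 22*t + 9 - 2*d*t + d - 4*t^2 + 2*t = d*(-2*t - 1) - 4*t^2 - 20*t - 9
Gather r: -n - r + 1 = -n - r + 1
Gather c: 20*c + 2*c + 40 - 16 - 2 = 22*c + 22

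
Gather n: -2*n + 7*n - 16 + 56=5*n + 40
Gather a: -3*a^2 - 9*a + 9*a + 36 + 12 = 48 - 3*a^2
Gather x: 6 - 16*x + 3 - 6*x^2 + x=-6*x^2 - 15*x + 9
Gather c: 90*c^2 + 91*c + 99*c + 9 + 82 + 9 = 90*c^2 + 190*c + 100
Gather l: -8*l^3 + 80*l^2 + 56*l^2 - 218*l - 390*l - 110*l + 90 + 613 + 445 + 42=-8*l^3 + 136*l^2 - 718*l + 1190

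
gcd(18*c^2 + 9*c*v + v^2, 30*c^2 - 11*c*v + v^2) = 1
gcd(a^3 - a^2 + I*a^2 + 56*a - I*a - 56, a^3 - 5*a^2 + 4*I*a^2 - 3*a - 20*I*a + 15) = 1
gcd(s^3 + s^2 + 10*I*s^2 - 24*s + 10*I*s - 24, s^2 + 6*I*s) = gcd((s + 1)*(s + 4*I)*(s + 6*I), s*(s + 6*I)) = s + 6*I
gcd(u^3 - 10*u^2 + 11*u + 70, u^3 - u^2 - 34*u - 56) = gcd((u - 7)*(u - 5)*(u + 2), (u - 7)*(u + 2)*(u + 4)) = u^2 - 5*u - 14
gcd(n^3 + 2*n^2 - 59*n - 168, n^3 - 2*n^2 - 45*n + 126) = n + 7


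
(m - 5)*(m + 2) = m^2 - 3*m - 10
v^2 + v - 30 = (v - 5)*(v + 6)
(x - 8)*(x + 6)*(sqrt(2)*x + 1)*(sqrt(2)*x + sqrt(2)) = 2*x^4 - 2*x^3 + sqrt(2)*x^3 - 100*x^2 - sqrt(2)*x^2 - 96*x - 50*sqrt(2)*x - 48*sqrt(2)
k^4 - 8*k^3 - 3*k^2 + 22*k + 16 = (k - 8)*(k - 2)*(k + 1)^2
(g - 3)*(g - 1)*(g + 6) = g^3 + 2*g^2 - 21*g + 18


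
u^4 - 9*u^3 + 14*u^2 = u^2*(u - 7)*(u - 2)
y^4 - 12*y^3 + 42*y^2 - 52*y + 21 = (y - 7)*(y - 3)*(y - 1)^2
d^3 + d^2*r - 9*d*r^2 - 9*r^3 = (d - 3*r)*(d + r)*(d + 3*r)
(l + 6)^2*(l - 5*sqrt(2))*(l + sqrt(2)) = l^4 - 4*sqrt(2)*l^3 + 12*l^3 - 48*sqrt(2)*l^2 + 26*l^2 - 144*sqrt(2)*l - 120*l - 360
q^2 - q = q*(q - 1)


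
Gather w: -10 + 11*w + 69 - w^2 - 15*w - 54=-w^2 - 4*w + 5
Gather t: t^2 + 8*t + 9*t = t^2 + 17*t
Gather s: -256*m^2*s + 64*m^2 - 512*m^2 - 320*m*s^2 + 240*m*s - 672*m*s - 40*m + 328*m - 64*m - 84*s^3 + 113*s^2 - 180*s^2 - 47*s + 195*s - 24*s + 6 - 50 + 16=-448*m^2 + 224*m - 84*s^3 + s^2*(-320*m - 67) + s*(-256*m^2 - 432*m + 124) - 28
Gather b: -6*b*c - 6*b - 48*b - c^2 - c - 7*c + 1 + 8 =b*(-6*c - 54) - c^2 - 8*c + 9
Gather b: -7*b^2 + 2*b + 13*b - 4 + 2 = -7*b^2 + 15*b - 2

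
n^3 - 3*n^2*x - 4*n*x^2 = n*(n - 4*x)*(n + x)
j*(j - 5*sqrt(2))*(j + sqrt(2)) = j^3 - 4*sqrt(2)*j^2 - 10*j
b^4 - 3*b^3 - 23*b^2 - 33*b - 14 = (b - 7)*(b + 1)^2*(b + 2)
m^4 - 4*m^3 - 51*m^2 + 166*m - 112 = (m - 8)*(m - 2)*(m - 1)*(m + 7)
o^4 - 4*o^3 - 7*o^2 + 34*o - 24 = (o - 4)*(o - 2)*(o - 1)*(o + 3)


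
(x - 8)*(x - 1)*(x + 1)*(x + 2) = x^4 - 6*x^3 - 17*x^2 + 6*x + 16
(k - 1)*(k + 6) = k^2 + 5*k - 6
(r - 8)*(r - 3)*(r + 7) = r^3 - 4*r^2 - 53*r + 168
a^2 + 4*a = a*(a + 4)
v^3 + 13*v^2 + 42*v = v*(v + 6)*(v + 7)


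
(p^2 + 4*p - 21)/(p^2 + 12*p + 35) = (p - 3)/(p + 5)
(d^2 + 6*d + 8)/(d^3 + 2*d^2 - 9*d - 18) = (d + 4)/(d^2 - 9)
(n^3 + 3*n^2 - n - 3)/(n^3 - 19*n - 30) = (n^2 - 1)/(n^2 - 3*n - 10)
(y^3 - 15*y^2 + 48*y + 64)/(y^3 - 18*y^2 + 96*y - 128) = (y + 1)/(y - 2)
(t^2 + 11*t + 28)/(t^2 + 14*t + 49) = (t + 4)/(t + 7)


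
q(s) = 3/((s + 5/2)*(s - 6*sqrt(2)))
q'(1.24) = 0.01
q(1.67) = -0.11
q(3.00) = -0.10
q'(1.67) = 0.01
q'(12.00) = -0.02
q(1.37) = -0.11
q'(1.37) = 0.01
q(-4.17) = 0.14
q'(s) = -3/((s + 5/2)*(s - 6*sqrt(2))^2) - 3/((s + 5/2)^2*(s - 6*sqrt(2)))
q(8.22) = -1.05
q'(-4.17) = 0.10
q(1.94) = -0.10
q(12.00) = 0.06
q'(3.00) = 0.00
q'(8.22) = -3.88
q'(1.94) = 0.01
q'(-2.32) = 8.43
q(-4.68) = 0.10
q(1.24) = -0.11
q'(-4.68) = 0.06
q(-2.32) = -1.54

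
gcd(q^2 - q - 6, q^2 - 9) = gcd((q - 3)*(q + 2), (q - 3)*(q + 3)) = q - 3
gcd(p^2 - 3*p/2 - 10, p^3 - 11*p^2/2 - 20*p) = p + 5/2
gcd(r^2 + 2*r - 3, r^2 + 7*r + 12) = r + 3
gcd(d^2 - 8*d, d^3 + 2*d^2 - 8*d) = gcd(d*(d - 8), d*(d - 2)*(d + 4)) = d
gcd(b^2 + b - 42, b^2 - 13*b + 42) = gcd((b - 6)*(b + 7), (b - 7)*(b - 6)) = b - 6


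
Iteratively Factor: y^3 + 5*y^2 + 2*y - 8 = (y - 1)*(y^2 + 6*y + 8) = (y - 1)*(y + 2)*(y + 4)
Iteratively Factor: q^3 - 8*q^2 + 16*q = (q - 4)*(q^2 - 4*q) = q*(q - 4)*(q - 4)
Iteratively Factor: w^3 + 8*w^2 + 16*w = (w + 4)*(w^2 + 4*w) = (w + 4)^2*(w)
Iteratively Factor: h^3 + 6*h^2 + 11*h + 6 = (h + 3)*(h^2 + 3*h + 2) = (h + 1)*(h + 3)*(h + 2)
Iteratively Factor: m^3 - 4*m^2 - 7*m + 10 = (m + 2)*(m^2 - 6*m + 5) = (m - 1)*(m + 2)*(m - 5)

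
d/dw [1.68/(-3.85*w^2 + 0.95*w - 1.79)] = (12.936*w - 1.596)/(3.85*w^2 - 0.95*w + 1.79)^2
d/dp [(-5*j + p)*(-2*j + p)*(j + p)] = 3*j^2 - 12*j*p + 3*p^2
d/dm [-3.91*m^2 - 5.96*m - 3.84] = -7.82*m - 5.96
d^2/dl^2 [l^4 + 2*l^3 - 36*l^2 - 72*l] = 12*l^2 + 12*l - 72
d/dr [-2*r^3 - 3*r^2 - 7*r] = -6*r^2 - 6*r - 7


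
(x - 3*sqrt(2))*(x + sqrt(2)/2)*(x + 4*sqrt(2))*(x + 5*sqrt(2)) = x^4 + 13*sqrt(2)*x^3/2 - 8*x^2 - 127*sqrt(2)*x - 120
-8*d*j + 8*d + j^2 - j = (-8*d + j)*(j - 1)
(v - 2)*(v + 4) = v^2 + 2*v - 8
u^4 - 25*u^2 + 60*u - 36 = (u - 3)*(u - 2)*(u - 1)*(u + 6)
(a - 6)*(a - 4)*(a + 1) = a^3 - 9*a^2 + 14*a + 24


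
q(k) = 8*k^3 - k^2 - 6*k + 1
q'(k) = 24*k^2 - 2*k - 6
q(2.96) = 181.95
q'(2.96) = 198.36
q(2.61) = 120.76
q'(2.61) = 152.27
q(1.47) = 15.43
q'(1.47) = 42.92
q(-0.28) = 2.43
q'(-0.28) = -3.56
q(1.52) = 17.66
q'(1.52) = 46.41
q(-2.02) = -56.90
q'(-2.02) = 95.97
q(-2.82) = -169.44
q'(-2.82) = 190.50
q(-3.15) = -240.07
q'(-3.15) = 238.44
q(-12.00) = -13895.00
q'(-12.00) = 3474.00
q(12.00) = 13609.00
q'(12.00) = 3426.00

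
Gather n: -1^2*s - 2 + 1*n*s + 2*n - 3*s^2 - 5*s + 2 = n*(s + 2) - 3*s^2 - 6*s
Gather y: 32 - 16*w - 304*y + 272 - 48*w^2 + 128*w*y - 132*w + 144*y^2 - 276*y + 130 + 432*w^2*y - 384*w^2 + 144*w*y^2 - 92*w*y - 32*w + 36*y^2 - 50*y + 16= -432*w^2 - 180*w + y^2*(144*w + 180) + y*(432*w^2 + 36*w - 630) + 450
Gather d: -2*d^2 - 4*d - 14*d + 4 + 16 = -2*d^2 - 18*d + 20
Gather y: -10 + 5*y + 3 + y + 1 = 6*y - 6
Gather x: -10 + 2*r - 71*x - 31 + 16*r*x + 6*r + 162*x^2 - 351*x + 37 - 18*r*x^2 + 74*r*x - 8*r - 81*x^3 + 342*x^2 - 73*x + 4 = -81*x^3 + x^2*(504 - 18*r) + x*(90*r - 495)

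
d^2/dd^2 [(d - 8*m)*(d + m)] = 2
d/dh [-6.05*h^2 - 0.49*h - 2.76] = -12.1*h - 0.49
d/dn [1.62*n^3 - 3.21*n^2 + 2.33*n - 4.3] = 4.86*n^2 - 6.42*n + 2.33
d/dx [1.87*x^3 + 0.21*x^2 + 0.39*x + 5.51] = 5.61*x^2 + 0.42*x + 0.39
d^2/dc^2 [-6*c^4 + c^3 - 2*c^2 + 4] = -72*c^2 + 6*c - 4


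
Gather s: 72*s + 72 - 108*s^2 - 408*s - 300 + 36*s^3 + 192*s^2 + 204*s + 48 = 36*s^3 + 84*s^2 - 132*s - 180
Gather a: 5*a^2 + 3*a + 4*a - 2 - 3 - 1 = 5*a^2 + 7*a - 6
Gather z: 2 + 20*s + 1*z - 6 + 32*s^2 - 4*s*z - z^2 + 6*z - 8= 32*s^2 + 20*s - z^2 + z*(7 - 4*s) - 12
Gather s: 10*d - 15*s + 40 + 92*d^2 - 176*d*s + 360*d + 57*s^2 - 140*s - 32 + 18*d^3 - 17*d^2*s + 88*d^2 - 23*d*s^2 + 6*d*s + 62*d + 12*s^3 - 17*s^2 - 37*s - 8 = 18*d^3 + 180*d^2 + 432*d + 12*s^3 + s^2*(40 - 23*d) + s*(-17*d^2 - 170*d - 192)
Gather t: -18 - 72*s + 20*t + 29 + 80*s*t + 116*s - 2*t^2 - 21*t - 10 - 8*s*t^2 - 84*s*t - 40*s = 4*s + t^2*(-8*s - 2) + t*(-4*s - 1) + 1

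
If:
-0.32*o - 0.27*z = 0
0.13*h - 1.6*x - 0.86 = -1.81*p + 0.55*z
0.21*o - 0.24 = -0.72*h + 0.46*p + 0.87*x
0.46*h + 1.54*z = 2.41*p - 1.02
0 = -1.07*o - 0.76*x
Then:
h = 4.10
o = -1.21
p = 2.12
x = 1.70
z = 1.43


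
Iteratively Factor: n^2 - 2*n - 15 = (n - 5)*(n + 3)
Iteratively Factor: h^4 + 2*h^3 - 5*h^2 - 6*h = (h)*(h^3 + 2*h^2 - 5*h - 6) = h*(h - 2)*(h^2 + 4*h + 3) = h*(h - 2)*(h + 3)*(h + 1)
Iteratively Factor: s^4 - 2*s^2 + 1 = (s - 1)*(s^3 + s^2 - s - 1) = (s - 1)*(s + 1)*(s^2 - 1) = (s - 1)*(s + 1)^2*(s - 1)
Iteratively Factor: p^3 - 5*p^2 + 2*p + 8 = (p + 1)*(p^2 - 6*p + 8) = (p - 4)*(p + 1)*(p - 2)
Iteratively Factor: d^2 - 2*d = (d)*(d - 2)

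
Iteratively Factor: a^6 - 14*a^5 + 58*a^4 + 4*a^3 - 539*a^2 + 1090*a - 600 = (a - 4)*(a^5 - 10*a^4 + 18*a^3 + 76*a^2 - 235*a + 150) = (a - 4)*(a - 1)*(a^4 - 9*a^3 + 9*a^2 + 85*a - 150) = (a - 5)*(a - 4)*(a - 1)*(a^3 - 4*a^2 - 11*a + 30) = (a - 5)*(a - 4)*(a - 2)*(a - 1)*(a^2 - 2*a - 15) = (a - 5)^2*(a - 4)*(a - 2)*(a - 1)*(a + 3)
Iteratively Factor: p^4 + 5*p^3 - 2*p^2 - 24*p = (p - 2)*(p^3 + 7*p^2 + 12*p) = (p - 2)*(p + 4)*(p^2 + 3*p) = p*(p - 2)*(p + 4)*(p + 3)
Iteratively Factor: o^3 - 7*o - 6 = (o - 3)*(o^2 + 3*o + 2) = (o - 3)*(o + 1)*(o + 2)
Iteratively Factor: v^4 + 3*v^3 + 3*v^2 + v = (v + 1)*(v^3 + 2*v^2 + v) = (v + 1)^2*(v^2 + v) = v*(v + 1)^2*(v + 1)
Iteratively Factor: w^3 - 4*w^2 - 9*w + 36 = (w - 4)*(w^2 - 9) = (w - 4)*(w - 3)*(w + 3)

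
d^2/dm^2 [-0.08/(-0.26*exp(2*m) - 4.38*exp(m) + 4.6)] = (-(0.0832*exp(m) + 0.3504)*(0.26*exp(2*m) + 4.38*exp(m) - 4.6) + 0.08*(0.52*exp(m) + 4.38)*(1.04*exp(m) + 8.76)*exp(m))*exp(m)/(0.26*exp(2*m) + 4.38*exp(m) - 4.6)^3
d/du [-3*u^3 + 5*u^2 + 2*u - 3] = -9*u^2 + 10*u + 2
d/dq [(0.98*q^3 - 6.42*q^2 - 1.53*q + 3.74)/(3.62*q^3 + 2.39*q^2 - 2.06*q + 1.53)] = (25.5826*q^4 + 7.03959999999999*q^3 - 19.2363*q^2 - 37.5224*q + 5.3635)/(13.1044*q^6 + 17.3036*q^5 - 9.2023*q^4 + 1.2304*q^3 + 11.557*q^2 - 6.3036*q + 2.3409)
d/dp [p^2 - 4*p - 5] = 2*p - 4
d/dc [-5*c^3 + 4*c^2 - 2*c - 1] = -15*c^2 + 8*c - 2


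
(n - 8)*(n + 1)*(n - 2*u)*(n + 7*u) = n^4 + 5*n^3*u - 7*n^3 - 14*n^2*u^2 - 35*n^2*u - 8*n^2 + 98*n*u^2 - 40*n*u + 112*u^2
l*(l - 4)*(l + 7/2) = l^3 - l^2/2 - 14*l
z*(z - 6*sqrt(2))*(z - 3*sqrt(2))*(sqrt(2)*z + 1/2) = sqrt(2)*z^4 - 35*z^3/2 + 63*sqrt(2)*z^2/2 + 18*z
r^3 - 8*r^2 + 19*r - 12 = (r - 4)*(r - 3)*(r - 1)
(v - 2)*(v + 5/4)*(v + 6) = v^3 + 21*v^2/4 - 7*v - 15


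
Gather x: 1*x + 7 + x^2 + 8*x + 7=x^2 + 9*x + 14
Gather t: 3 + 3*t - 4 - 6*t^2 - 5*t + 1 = -6*t^2 - 2*t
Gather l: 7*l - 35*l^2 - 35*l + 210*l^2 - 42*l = 175*l^2 - 70*l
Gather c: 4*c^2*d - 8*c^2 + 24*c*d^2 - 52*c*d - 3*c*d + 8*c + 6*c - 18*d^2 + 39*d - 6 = c^2*(4*d - 8) + c*(24*d^2 - 55*d + 14) - 18*d^2 + 39*d - 6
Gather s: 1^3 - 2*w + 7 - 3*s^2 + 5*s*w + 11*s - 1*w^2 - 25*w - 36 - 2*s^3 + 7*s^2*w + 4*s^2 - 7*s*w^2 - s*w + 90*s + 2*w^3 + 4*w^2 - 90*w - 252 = -2*s^3 + s^2*(7*w + 1) + s*(-7*w^2 + 4*w + 101) + 2*w^3 + 3*w^2 - 117*w - 280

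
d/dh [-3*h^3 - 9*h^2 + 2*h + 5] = -9*h^2 - 18*h + 2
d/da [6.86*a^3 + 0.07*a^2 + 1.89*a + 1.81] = 20.58*a^2 + 0.14*a + 1.89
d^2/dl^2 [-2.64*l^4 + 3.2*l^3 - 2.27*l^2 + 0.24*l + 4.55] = -31.68*l^2 + 19.2*l - 4.54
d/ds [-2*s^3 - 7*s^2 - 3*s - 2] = -6*s^2 - 14*s - 3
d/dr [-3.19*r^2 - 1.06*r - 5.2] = -6.38*r - 1.06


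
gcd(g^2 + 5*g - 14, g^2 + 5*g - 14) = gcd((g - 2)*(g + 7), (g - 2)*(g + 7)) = g^2 + 5*g - 14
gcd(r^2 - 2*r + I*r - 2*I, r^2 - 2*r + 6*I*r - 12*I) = r - 2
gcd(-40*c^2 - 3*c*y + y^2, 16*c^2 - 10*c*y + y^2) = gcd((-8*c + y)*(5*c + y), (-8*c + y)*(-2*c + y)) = -8*c + y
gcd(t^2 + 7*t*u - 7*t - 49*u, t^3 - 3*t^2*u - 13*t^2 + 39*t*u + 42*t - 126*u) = t - 7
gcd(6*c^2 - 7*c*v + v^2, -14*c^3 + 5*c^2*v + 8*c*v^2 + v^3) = -c + v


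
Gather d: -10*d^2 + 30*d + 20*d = -10*d^2 + 50*d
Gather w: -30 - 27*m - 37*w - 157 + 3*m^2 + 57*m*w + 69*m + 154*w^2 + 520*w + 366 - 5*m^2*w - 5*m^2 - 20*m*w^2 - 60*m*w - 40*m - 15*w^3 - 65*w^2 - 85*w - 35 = -2*m^2 + 2*m - 15*w^3 + w^2*(89 - 20*m) + w*(-5*m^2 - 3*m + 398) + 144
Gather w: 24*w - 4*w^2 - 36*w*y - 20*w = -4*w^2 + w*(4 - 36*y)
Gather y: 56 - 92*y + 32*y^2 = 32*y^2 - 92*y + 56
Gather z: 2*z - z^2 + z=-z^2 + 3*z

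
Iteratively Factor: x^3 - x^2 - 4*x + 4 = (x + 2)*(x^2 - 3*x + 2) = (x - 2)*(x + 2)*(x - 1)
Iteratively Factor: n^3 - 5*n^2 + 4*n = (n - 4)*(n^2 - n) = n*(n - 4)*(n - 1)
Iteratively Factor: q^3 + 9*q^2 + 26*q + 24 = (q + 2)*(q^2 + 7*q + 12) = (q + 2)*(q + 4)*(q + 3)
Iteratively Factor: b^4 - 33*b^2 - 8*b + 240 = (b - 3)*(b^3 + 3*b^2 - 24*b - 80) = (b - 3)*(b + 4)*(b^2 - b - 20) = (b - 3)*(b + 4)^2*(b - 5)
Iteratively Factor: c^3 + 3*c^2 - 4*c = (c + 4)*(c^2 - c) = (c - 1)*(c + 4)*(c)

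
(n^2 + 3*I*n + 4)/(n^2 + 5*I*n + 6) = (n + 4*I)/(n + 6*I)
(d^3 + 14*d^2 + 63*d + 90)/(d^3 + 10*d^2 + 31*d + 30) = (d + 6)/(d + 2)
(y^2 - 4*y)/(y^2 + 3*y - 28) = y/(y + 7)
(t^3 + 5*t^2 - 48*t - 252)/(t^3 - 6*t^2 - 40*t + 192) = (t^2 - t - 42)/(t^2 - 12*t + 32)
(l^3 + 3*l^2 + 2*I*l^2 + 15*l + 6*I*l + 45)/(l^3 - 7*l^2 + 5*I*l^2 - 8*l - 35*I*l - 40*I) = (l^2 + 3*l*(1 - I) - 9*I)/(l^2 - 7*l - 8)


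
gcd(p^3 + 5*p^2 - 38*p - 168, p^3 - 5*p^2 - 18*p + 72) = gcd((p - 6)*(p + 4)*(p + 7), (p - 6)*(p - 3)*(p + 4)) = p^2 - 2*p - 24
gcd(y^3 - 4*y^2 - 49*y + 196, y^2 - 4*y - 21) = y - 7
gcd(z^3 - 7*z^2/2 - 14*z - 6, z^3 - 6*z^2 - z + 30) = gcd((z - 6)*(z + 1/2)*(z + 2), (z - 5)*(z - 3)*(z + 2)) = z + 2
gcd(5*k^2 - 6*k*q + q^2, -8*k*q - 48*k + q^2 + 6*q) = 1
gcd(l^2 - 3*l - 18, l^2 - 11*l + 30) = l - 6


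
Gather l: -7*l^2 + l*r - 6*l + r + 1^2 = -7*l^2 + l*(r - 6) + r + 1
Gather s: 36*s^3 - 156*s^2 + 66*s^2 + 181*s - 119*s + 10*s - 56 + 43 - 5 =36*s^3 - 90*s^2 + 72*s - 18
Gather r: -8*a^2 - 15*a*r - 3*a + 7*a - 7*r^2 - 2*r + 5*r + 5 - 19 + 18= -8*a^2 + 4*a - 7*r^2 + r*(3 - 15*a) + 4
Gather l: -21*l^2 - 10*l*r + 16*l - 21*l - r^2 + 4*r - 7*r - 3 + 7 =-21*l^2 + l*(-10*r - 5) - r^2 - 3*r + 4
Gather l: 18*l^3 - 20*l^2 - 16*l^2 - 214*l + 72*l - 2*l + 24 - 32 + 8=18*l^3 - 36*l^2 - 144*l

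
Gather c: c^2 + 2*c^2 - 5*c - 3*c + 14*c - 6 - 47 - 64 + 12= 3*c^2 + 6*c - 105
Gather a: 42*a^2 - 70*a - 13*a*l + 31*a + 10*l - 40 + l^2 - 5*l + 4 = 42*a^2 + a*(-13*l - 39) + l^2 + 5*l - 36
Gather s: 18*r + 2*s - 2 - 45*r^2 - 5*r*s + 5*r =-45*r^2 + 23*r + s*(2 - 5*r) - 2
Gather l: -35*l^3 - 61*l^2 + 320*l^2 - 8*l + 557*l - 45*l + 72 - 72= -35*l^3 + 259*l^2 + 504*l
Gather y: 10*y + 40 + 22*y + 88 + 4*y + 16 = 36*y + 144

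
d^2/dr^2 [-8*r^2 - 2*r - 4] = -16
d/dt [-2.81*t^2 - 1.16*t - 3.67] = -5.62*t - 1.16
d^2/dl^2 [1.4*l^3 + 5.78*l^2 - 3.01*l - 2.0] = 8.4*l + 11.56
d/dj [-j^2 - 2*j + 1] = -2*j - 2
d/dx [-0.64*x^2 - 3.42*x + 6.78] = -1.28*x - 3.42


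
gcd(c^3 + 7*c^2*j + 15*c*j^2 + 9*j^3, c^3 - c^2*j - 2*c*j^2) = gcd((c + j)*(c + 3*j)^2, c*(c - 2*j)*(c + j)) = c + j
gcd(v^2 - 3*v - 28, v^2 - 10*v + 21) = v - 7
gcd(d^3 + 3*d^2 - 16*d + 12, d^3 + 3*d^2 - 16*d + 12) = d^3 + 3*d^2 - 16*d + 12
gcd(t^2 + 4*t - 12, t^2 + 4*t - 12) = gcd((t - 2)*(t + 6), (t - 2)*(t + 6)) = t^2 + 4*t - 12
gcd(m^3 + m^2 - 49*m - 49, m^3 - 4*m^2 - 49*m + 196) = m^2 - 49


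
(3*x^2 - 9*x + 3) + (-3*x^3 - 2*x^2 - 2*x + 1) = -3*x^3 + x^2 - 11*x + 4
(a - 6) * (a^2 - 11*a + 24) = a^3 - 17*a^2 + 90*a - 144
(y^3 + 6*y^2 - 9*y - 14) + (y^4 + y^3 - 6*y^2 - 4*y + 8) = y^4 + 2*y^3 - 13*y - 6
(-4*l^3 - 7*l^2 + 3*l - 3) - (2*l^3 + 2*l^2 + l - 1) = -6*l^3 - 9*l^2 + 2*l - 2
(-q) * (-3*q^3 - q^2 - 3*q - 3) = 3*q^4 + q^3 + 3*q^2 + 3*q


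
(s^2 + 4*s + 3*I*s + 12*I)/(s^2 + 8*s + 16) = (s + 3*I)/(s + 4)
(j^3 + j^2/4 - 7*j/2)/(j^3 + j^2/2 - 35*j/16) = 4*(4*j^2 + j - 14)/(16*j^2 + 8*j - 35)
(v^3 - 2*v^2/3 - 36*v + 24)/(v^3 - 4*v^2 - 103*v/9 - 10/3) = 3*(3*v^2 + 16*v - 12)/(9*v^2 + 18*v + 5)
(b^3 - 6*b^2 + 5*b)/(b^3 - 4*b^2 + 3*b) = (b - 5)/(b - 3)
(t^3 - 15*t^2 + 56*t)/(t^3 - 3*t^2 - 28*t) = (t - 8)/(t + 4)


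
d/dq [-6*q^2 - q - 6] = -12*q - 1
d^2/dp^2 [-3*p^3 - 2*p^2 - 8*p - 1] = -18*p - 4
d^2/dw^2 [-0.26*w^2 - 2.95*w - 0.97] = -0.520000000000000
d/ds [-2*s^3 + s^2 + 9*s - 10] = -6*s^2 + 2*s + 9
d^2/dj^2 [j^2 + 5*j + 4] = 2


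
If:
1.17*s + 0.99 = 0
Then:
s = -0.85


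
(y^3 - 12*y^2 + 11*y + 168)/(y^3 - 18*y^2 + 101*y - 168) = (y + 3)/(y - 3)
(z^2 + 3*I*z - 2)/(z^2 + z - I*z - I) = (z^2 + 3*I*z - 2)/(z^2 + z - I*z - I)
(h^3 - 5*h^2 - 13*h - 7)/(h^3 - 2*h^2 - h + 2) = (h^2 - 6*h - 7)/(h^2 - 3*h + 2)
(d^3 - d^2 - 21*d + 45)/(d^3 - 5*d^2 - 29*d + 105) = (d - 3)/(d - 7)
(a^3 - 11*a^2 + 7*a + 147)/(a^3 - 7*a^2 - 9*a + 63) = (a - 7)/(a - 3)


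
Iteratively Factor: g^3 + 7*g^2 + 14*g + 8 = (g + 1)*(g^2 + 6*g + 8) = (g + 1)*(g + 2)*(g + 4)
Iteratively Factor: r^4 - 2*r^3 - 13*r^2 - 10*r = (r + 2)*(r^3 - 4*r^2 - 5*r) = r*(r + 2)*(r^2 - 4*r - 5) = r*(r - 5)*(r + 2)*(r + 1)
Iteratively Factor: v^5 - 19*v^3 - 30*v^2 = (v)*(v^4 - 19*v^2 - 30*v) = v*(v - 5)*(v^3 + 5*v^2 + 6*v) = v*(v - 5)*(v + 3)*(v^2 + 2*v) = v*(v - 5)*(v + 2)*(v + 3)*(v)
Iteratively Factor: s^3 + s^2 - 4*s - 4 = (s + 2)*(s^2 - s - 2) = (s + 1)*(s + 2)*(s - 2)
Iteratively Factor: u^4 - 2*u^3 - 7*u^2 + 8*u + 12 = (u - 2)*(u^3 - 7*u - 6) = (u - 3)*(u - 2)*(u^2 + 3*u + 2) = (u - 3)*(u - 2)*(u + 2)*(u + 1)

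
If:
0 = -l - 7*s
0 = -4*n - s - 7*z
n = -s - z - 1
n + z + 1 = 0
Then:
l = 0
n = -7/3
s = 0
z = 4/3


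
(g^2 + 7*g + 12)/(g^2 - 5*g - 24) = (g + 4)/(g - 8)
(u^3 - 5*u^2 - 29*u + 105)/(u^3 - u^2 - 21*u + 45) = (u - 7)/(u - 3)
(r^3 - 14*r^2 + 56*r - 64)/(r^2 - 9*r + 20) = (r^2 - 10*r + 16)/(r - 5)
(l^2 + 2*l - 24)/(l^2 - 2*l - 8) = (l + 6)/(l + 2)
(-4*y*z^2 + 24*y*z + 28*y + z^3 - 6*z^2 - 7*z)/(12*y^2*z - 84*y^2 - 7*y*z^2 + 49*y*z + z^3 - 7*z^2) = (-z - 1)/(3*y - z)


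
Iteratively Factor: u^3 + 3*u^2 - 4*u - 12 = (u + 2)*(u^2 + u - 6) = (u - 2)*(u + 2)*(u + 3)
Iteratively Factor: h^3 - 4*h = (h)*(h^2 - 4) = h*(h + 2)*(h - 2)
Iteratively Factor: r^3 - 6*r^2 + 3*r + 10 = (r - 5)*(r^2 - r - 2) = (r - 5)*(r + 1)*(r - 2)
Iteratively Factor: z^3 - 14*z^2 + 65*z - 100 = (z - 5)*(z^2 - 9*z + 20) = (z - 5)^2*(z - 4)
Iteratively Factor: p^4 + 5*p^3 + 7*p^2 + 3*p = (p + 3)*(p^3 + 2*p^2 + p) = (p + 1)*(p + 3)*(p^2 + p) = (p + 1)^2*(p + 3)*(p)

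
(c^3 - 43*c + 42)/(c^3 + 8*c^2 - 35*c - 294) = (c - 1)/(c + 7)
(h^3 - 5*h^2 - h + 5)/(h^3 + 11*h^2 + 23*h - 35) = (h^2 - 4*h - 5)/(h^2 + 12*h + 35)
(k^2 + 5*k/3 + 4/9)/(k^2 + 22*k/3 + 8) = (k + 1/3)/(k + 6)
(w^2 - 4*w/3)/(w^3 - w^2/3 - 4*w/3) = 1/(w + 1)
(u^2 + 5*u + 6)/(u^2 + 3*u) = (u + 2)/u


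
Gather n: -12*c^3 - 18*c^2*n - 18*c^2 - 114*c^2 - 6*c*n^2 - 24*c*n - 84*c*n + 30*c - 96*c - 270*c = -12*c^3 - 132*c^2 - 6*c*n^2 - 336*c + n*(-18*c^2 - 108*c)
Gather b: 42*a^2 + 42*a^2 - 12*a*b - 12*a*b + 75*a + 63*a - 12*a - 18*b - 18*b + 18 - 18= 84*a^2 + 126*a + b*(-24*a - 36)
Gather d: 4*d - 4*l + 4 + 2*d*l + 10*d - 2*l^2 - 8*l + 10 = d*(2*l + 14) - 2*l^2 - 12*l + 14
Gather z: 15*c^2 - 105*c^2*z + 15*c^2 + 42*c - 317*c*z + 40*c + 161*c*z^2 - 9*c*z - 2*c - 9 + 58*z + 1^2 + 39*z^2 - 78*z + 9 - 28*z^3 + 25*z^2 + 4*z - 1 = 30*c^2 + 80*c - 28*z^3 + z^2*(161*c + 64) + z*(-105*c^2 - 326*c - 16)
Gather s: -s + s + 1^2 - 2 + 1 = 0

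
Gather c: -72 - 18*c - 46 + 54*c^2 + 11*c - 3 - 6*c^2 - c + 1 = 48*c^2 - 8*c - 120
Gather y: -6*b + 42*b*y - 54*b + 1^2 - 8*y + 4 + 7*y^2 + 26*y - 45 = -60*b + 7*y^2 + y*(42*b + 18) - 40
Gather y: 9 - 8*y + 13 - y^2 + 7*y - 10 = -y^2 - y + 12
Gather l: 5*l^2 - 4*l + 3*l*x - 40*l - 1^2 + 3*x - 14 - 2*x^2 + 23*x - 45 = 5*l^2 + l*(3*x - 44) - 2*x^2 + 26*x - 60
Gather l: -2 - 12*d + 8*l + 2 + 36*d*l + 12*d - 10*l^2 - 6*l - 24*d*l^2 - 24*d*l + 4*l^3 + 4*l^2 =4*l^3 + l^2*(-24*d - 6) + l*(12*d + 2)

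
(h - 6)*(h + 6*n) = h^2 + 6*h*n - 6*h - 36*n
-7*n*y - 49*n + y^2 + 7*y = (-7*n + y)*(y + 7)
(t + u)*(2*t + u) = 2*t^2 + 3*t*u + u^2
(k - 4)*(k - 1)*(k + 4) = k^3 - k^2 - 16*k + 16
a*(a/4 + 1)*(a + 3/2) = a^3/4 + 11*a^2/8 + 3*a/2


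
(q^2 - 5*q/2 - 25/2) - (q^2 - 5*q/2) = -25/2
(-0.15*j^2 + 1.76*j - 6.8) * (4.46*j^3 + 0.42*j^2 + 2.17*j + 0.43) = -0.669*j^5 + 7.7866*j^4 - 29.9143*j^3 + 0.8987*j^2 - 13.9992*j - 2.924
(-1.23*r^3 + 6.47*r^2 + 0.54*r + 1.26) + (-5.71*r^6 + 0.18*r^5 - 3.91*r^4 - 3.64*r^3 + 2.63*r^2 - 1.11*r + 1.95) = -5.71*r^6 + 0.18*r^5 - 3.91*r^4 - 4.87*r^3 + 9.1*r^2 - 0.57*r + 3.21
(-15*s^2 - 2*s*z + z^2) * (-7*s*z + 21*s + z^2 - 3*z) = 105*s^3*z - 315*s^3 - s^2*z^2 + 3*s^2*z - 9*s*z^3 + 27*s*z^2 + z^4 - 3*z^3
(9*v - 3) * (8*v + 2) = 72*v^2 - 6*v - 6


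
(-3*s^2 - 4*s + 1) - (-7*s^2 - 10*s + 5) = 4*s^2 + 6*s - 4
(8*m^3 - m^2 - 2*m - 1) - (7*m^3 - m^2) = m^3 - 2*m - 1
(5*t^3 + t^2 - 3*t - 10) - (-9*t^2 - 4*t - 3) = 5*t^3 + 10*t^2 + t - 7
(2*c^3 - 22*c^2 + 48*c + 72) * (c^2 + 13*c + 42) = 2*c^5 + 4*c^4 - 154*c^3 - 228*c^2 + 2952*c + 3024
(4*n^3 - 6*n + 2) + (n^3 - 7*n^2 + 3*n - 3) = 5*n^3 - 7*n^2 - 3*n - 1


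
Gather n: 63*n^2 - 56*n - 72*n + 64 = 63*n^2 - 128*n + 64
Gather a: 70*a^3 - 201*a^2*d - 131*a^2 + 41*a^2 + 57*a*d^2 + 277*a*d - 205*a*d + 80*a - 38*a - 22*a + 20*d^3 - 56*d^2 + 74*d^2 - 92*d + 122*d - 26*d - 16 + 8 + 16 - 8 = 70*a^3 + a^2*(-201*d - 90) + a*(57*d^2 + 72*d + 20) + 20*d^3 + 18*d^2 + 4*d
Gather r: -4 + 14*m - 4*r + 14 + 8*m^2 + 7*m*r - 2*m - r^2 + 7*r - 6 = 8*m^2 + 12*m - r^2 + r*(7*m + 3) + 4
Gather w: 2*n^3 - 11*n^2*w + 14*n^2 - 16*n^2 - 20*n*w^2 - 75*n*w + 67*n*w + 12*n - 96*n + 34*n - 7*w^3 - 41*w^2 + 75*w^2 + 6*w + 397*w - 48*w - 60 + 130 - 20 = 2*n^3 - 2*n^2 - 50*n - 7*w^3 + w^2*(34 - 20*n) + w*(-11*n^2 - 8*n + 355) + 50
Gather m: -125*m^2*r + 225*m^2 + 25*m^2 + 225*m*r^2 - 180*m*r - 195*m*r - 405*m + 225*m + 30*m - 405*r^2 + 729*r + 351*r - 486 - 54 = m^2*(250 - 125*r) + m*(225*r^2 - 375*r - 150) - 405*r^2 + 1080*r - 540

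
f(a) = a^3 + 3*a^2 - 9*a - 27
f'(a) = 3*a^2 + 6*a - 9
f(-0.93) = -16.84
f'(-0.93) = -11.99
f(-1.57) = -9.35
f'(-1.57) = -11.03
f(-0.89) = -17.32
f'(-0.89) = -11.96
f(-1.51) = -10.01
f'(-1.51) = -11.22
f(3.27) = 10.61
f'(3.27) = 42.70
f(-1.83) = -6.61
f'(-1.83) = -9.93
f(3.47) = 19.67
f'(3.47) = 47.94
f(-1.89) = -6.02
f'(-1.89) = -9.62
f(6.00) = 243.00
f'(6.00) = 135.00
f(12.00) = 2025.00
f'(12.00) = 495.00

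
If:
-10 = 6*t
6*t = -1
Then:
No Solution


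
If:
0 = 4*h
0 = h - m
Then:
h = 0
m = 0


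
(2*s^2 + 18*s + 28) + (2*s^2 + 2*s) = 4*s^2 + 20*s + 28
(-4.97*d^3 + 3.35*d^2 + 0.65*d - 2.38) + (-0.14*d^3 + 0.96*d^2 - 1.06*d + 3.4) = -5.11*d^3 + 4.31*d^2 - 0.41*d + 1.02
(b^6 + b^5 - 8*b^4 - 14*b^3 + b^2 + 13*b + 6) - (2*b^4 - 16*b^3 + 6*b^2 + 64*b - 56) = b^6 + b^5 - 10*b^4 + 2*b^3 - 5*b^2 - 51*b + 62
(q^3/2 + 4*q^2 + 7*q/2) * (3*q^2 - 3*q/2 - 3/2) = 3*q^5/2 + 45*q^4/4 + 15*q^3/4 - 45*q^2/4 - 21*q/4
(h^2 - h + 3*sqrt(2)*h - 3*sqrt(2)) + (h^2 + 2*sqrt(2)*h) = 2*h^2 - h + 5*sqrt(2)*h - 3*sqrt(2)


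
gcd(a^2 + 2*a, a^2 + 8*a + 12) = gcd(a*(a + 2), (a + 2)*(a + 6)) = a + 2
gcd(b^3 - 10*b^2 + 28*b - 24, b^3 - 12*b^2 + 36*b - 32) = b^2 - 4*b + 4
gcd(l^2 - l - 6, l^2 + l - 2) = l + 2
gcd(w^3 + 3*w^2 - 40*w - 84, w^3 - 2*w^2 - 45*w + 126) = w^2 + w - 42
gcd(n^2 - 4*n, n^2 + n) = n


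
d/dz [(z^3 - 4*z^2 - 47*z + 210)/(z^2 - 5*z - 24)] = (z^4 - 10*z^3 - 5*z^2 - 228*z + 2178)/(z^4 - 10*z^3 - 23*z^2 + 240*z + 576)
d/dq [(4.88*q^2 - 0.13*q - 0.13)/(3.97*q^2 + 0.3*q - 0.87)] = (1.9801*q^2 - 7.459*q + 0.1521)/(15.7609*q^4 + 2.382*q^3 - 6.8178*q^2 - 0.522*q + 0.7569)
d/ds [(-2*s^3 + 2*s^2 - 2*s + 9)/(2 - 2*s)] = (4*s^3 - 8*s^2 + 4*s + 7)/(2*(s^2 - 2*s + 1))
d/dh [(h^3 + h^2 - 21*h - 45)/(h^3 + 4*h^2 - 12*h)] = 3*(h^4 + 6*h^3 + 69*h^2 + 120*h - 180)/(h^2*(h^4 + 8*h^3 - 8*h^2 - 96*h + 144))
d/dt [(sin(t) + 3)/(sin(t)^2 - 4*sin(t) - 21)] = -cos(t)/(sin(t) - 7)^2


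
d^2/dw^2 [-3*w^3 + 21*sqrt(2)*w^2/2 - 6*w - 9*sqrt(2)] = -18*w + 21*sqrt(2)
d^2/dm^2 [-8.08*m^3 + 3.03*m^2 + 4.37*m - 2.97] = 6.06 - 48.48*m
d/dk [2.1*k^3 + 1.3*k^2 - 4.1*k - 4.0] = 6.3*k^2 + 2.6*k - 4.1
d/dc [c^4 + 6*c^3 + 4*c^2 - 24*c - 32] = 4*c^3 + 18*c^2 + 8*c - 24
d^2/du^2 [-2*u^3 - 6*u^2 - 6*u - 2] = -12*u - 12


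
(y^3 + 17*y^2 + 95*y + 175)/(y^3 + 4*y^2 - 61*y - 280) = (y + 5)/(y - 8)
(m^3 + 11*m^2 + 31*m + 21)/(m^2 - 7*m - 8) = (m^2 + 10*m + 21)/(m - 8)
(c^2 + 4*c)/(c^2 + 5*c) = (c + 4)/(c + 5)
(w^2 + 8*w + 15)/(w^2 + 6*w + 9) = (w + 5)/(w + 3)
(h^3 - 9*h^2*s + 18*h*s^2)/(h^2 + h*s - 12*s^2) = h*(h - 6*s)/(h + 4*s)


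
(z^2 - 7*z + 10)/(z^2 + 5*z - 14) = (z - 5)/(z + 7)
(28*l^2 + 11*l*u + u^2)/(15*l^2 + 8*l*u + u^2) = (28*l^2 + 11*l*u + u^2)/(15*l^2 + 8*l*u + u^2)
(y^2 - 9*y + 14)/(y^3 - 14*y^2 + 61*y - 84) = (y - 2)/(y^2 - 7*y + 12)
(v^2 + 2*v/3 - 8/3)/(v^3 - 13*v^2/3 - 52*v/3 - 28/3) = (3*v - 4)/(3*v^2 - 19*v - 14)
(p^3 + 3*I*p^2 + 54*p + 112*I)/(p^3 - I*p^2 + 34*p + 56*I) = (p + 8*I)/(p + 4*I)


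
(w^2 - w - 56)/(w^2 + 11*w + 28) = (w - 8)/(w + 4)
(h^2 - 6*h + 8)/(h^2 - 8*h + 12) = (h - 4)/(h - 6)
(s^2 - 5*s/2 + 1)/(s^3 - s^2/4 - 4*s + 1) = 2*(2*s - 1)/(4*s^2 + 7*s - 2)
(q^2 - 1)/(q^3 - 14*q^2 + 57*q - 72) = (q^2 - 1)/(q^3 - 14*q^2 + 57*q - 72)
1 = 1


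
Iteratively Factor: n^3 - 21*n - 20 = (n + 1)*(n^2 - n - 20) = (n + 1)*(n + 4)*(n - 5)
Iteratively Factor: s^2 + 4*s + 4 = (s + 2)*(s + 2)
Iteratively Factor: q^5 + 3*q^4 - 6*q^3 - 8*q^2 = (q)*(q^4 + 3*q^3 - 6*q^2 - 8*q) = q*(q + 1)*(q^3 + 2*q^2 - 8*q) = q^2*(q + 1)*(q^2 + 2*q - 8) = q^2*(q + 1)*(q + 4)*(q - 2)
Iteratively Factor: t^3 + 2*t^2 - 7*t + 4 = (t - 1)*(t^2 + 3*t - 4) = (t - 1)*(t + 4)*(t - 1)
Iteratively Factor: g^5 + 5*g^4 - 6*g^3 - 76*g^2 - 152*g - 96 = (g + 2)*(g^4 + 3*g^3 - 12*g^2 - 52*g - 48) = (g + 2)*(g + 3)*(g^3 - 12*g - 16) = (g + 2)^2*(g + 3)*(g^2 - 2*g - 8) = (g + 2)^3*(g + 3)*(g - 4)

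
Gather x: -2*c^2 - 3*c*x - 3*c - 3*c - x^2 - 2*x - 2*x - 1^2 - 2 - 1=-2*c^2 - 6*c - x^2 + x*(-3*c - 4) - 4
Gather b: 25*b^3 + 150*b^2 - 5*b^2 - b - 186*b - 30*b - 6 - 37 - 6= 25*b^3 + 145*b^2 - 217*b - 49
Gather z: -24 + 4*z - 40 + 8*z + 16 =12*z - 48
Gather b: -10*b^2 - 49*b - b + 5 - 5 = -10*b^2 - 50*b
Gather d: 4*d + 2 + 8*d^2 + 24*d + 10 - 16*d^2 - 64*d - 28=-8*d^2 - 36*d - 16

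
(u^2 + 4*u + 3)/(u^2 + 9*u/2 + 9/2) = 2*(u + 1)/(2*u + 3)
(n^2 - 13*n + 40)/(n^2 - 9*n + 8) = (n - 5)/(n - 1)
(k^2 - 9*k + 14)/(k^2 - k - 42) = (k - 2)/(k + 6)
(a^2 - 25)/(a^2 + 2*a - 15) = (a - 5)/(a - 3)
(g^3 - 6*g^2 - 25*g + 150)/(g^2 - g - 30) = g - 5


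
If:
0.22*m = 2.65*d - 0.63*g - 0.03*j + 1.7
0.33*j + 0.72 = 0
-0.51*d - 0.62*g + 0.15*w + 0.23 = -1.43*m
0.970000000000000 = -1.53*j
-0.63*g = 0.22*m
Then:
No Solution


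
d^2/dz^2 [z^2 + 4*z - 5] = 2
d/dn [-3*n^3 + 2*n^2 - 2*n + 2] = -9*n^2 + 4*n - 2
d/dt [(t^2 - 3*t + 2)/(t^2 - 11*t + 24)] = 2*(-4*t^2 + 22*t - 25)/(t^4 - 22*t^3 + 169*t^2 - 528*t + 576)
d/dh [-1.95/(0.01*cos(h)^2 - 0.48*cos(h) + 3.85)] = (0.936 - 0.039*cos(h))*sin(h)/(0.01*cos(h)^2 - 0.48*cos(h) + 3.85)^2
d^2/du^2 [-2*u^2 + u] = -4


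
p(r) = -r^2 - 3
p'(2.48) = -4.96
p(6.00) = -39.00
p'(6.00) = -12.00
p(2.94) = -11.64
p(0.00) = -3.00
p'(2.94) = -5.88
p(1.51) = -5.28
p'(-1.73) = 3.46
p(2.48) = -9.15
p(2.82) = -10.95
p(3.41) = -14.63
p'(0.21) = -0.42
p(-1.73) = -5.99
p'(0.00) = 0.00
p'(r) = -2*r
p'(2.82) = -5.64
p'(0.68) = -1.36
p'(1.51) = -3.02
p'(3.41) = -6.82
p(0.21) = -3.04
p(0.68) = -3.46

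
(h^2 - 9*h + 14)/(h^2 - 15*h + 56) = (h - 2)/(h - 8)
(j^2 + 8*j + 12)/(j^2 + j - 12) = (j^2 + 8*j + 12)/(j^2 + j - 12)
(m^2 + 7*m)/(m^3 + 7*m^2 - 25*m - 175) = m/(m^2 - 25)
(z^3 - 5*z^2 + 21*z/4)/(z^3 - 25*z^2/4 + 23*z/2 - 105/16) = 4*z/(4*z - 5)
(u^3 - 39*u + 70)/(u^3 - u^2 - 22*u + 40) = (u^2 + 2*u - 35)/(u^2 + u - 20)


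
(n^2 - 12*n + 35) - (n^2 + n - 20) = 55 - 13*n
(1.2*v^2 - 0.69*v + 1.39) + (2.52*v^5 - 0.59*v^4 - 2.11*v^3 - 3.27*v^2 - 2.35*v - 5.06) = 2.52*v^5 - 0.59*v^4 - 2.11*v^3 - 2.07*v^2 - 3.04*v - 3.67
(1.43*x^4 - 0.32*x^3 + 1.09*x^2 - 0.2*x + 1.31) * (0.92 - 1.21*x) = -1.7303*x^5 + 1.7028*x^4 - 1.6133*x^3 + 1.2448*x^2 - 1.7691*x + 1.2052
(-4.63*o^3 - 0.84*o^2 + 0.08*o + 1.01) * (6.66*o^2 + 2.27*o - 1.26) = -30.8358*o^5 - 16.1045*o^4 + 4.4598*o^3 + 7.9666*o^2 + 2.1919*o - 1.2726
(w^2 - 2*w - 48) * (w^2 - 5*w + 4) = w^4 - 7*w^3 - 34*w^2 + 232*w - 192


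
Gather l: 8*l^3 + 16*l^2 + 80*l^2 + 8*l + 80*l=8*l^3 + 96*l^2 + 88*l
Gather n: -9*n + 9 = 9 - 9*n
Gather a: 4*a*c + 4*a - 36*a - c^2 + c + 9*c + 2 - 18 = a*(4*c - 32) - c^2 + 10*c - 16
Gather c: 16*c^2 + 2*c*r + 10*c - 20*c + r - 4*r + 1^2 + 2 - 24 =16*c^2 + c*(2*r - 10) - 3*r - 21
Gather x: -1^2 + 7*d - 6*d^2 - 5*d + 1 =-6*d^2 + 2*d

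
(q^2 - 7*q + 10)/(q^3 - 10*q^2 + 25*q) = (q - 2)/(q*(q - 5))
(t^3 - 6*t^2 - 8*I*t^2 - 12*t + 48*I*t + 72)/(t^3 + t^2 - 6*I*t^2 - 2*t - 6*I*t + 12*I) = (t^2 - 2*t*(3 + I) + 12*I)/(t^2 + t - 2)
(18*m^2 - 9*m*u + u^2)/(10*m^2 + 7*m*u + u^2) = (18*m^2 - 9*m*u + u^2)/(10*m^2 + 7*m*u + u^2)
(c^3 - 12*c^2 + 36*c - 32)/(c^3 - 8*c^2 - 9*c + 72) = (c^2 - 4*c + 4)/(c^2 - 9)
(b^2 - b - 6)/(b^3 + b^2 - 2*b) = (b - 3)/(b*(b - 1))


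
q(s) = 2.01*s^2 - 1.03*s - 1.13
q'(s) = 4.02*s - 1.03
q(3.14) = 15.45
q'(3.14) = 11.59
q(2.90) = 12.79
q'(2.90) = 10.63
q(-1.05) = 2.17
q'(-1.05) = -5.25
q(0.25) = -1.26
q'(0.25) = -0.03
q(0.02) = -1.15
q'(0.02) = -0.95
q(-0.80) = 0.98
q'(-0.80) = -4.25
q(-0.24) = -0.77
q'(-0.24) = -1.99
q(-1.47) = 4.73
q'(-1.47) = -6.94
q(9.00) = 152.41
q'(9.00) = 35.15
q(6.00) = 65.05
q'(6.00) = 23.09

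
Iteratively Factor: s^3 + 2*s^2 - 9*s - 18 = (s - 3)*(s^2 + 5*s + 6) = (s - 3)*(s + 2)*(s + 3)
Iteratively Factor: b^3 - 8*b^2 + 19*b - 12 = (b - 1)*(b^2 - 7*b + 12) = (b - 3)*(b - 1)*(b - 4)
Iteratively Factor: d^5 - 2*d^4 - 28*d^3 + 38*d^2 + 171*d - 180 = (d + 4)*(d^4 - 6*d^3 - 4*d^2 + 54*d - 45) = (d - 3)*(d + 4)*(d^3 - 3*d^2 - 13*d + 15) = (d - 3)*(d - 1)*(d + 4)*(d^2 - 2*d - 15) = (d - 5)*(d - 3)*(d - 1)*(d + 4)*(d + 3)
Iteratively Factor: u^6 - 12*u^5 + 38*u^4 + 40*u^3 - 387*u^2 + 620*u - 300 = (u - 5)*(u^5 - 7*u^4 + 3*u^3 + 55*u^2 - 112*u + 60) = (u - 5)^2*(u^4 - 2*u^3 - 7*u^2 + 20*u - 12) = (u - 5)^2*(u - 1)*(u^3 - u^2 - 8*u + 12) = (u - 5)^2*(u - 1)*(u + 3)*(u^2 - 4*u + 4) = (u - 5)^2*(u - 2)*(u - 1)*(u + 3)*(u - 2)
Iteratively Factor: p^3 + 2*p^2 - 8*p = (p - 2)*(p^2 + 4*p) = p*(p - 2)*(p + 4)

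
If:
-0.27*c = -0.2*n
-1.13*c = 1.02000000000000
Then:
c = -0.90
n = -1.22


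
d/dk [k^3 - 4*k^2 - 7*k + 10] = 3*k^2 - 8*k - 7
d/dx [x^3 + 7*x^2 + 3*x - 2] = 3*x^2 + 14*x + 3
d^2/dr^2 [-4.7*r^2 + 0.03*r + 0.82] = -9.40000000000000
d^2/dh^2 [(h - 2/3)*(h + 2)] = 2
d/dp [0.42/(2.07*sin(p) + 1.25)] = -0.8694*cos(p)/(2.07*sin(p) + 1.25)^2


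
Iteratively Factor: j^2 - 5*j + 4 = (j - 1)*(j - 4)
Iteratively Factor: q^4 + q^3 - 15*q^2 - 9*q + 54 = (q - 3)*(q^3 + 4*q^2 - 3*q - 18) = (q - 3)*(q + 3)*(q^2 + q - 6) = (q - 3)*(q + 3)^2*(q - 2)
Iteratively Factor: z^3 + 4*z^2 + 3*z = (z)*(z^2 + 4*z + 3) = z*(z + 1)*(z + 3)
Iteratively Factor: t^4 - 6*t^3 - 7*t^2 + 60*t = (t + 3)*(t^3 - 9*t^2 + 20*t) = (t - 4)*(t + 3)*(t^2 - 5*t) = t*(t - 4)*(t + 3)*(t - 5)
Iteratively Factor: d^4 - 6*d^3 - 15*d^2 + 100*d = (d + 4)*(d^3 - 10*d^2 + 25*d) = d*(d + 4)*(d^2 - 10*d + 25) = d*(d - 5)*(d + 4)*(d - 5)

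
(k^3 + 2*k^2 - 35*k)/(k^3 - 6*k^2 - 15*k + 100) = k*(k + 7)/(k^2 - k - 20)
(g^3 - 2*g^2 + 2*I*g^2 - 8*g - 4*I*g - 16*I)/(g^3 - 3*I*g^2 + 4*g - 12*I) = (g^2 - 2*g - 8)/(g^2 - 5*I*g - 6)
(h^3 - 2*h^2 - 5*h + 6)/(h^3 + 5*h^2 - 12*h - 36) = (h - 1)/(h + 6)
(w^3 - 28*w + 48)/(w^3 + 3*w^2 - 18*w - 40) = (w^2 + 4*w - 12)/(w^2 + 7*w + 10)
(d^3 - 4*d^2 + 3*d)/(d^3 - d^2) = (d - 3)/d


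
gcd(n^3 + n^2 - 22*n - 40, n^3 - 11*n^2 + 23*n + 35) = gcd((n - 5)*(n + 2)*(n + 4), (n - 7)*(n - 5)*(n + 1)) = n - 5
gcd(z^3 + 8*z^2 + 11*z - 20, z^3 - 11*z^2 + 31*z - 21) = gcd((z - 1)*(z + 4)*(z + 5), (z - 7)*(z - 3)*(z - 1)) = z - 1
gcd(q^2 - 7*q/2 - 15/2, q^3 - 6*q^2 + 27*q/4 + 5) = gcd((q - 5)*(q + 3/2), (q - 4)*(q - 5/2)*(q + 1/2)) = 1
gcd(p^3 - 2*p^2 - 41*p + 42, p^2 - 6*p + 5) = p - 1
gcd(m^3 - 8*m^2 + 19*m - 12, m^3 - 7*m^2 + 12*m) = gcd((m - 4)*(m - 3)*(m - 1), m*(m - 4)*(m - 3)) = m^2 - 7*m + 12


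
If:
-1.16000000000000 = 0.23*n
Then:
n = -5.04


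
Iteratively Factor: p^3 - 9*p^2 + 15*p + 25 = (p - 5)*(p^2 - 4*p - 5) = (p - 5)*(p + 1)*(p - 5)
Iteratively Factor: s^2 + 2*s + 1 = (s + 1)*(s + 1)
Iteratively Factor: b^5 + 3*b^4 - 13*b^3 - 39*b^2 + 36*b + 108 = (b - 2)*(b^4 + 5*b^3 - 3*b^2 - 45*b - 54) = (b - 3)*(b - 2)*(b^3 + 8*b^2 + 21*b + 18) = (b - 3)*(b - 2)*(b + 2)*(b^2 + 6*b + 9) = (b - 3)*(b - 2)*(b + 2)*(b + 3)*(b + 3)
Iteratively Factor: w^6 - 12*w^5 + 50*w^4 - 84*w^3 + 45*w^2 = (w - 3)*(w^5 - 9*w^4 + 23*w^3 - 15*w^2) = w*(w - 3)*(w^4 - 9*w^3 + 23*w^2 - 15*w) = w*(w - 3)*(w - 1)*(w^3 - 8*w^2 + 15*w) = w*(w - 5)*(w - 3)*(w - 1)*(w^2 - 3*w) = w*(w - 5)*(w - 3)^2*(w - 1)*(w)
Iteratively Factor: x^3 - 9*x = (x - 3)*(x^2 + 3*x) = (x - 3)*(x + 3)*(x)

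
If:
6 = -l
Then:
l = -6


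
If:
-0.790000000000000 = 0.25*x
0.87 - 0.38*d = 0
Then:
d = 2.29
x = -3.16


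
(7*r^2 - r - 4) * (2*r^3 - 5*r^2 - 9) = 14*r^5 - 37*r^4 - 3*r^3 - 43*r^2 + 9*r + 36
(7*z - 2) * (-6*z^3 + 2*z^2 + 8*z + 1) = -42*z^4 + 26*z^3 + 52*z^2 - 9*z - 2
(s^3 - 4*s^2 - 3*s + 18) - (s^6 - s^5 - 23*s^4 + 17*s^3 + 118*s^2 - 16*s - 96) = -s^6 + s^5 + 23*s^4 - 16*s^3 - 122*s^2 + 13*s + 114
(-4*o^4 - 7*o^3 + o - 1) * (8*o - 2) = -32*o^5 - 48*o^4 + 14*o^3 + 8*o^2 - 10*o + 2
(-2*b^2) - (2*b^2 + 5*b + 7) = -4*b^2 - 5*b - 7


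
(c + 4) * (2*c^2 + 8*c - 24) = 2*c^3 + 16*c^2 + 8*c - 96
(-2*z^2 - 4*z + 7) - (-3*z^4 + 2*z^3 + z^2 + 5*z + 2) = 3*z^4 - 2*z^3 - 3*z^2 - 9*z + 5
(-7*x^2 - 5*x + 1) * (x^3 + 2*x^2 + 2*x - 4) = -7*x^5 - 19*x^4 - 23*x^3 + 20*x^2 + 22*x - 4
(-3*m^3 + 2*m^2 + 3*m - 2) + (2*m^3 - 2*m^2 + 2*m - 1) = -m^3 + 5*m - 3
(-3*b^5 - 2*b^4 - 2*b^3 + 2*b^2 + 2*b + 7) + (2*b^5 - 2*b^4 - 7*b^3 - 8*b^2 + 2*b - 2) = -b^5 - 4*b^4 - 9*b^3 - 6*b^2 + 4*b + 5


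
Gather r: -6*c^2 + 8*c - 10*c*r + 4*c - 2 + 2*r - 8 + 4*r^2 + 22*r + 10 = -6*c^2 + 12*c + 4*r^2 + r*(24 - 10*c)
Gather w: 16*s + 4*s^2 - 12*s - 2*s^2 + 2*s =2*s^2 + 6*s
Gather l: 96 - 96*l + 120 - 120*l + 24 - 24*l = 240 - 240*l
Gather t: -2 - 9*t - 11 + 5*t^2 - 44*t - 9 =5*t^2 - 53*t - 22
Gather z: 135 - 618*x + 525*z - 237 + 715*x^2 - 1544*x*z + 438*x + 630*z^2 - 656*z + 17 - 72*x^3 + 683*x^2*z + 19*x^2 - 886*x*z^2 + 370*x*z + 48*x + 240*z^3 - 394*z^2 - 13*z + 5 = -72*x^3 + 734*x^2 - 132*x + 240*z^3 + z^2*(236 - 886*x) + z*(683*x^2 - 1174*x - 144) - 80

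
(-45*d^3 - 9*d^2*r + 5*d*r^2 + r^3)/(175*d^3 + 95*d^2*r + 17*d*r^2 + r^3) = (-9*d^2 + r^2)/(35*d^2 + 12*d*r + r^2)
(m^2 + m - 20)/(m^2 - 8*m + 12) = (m^2 + m - 20)/(m^2 - 8*m + 12)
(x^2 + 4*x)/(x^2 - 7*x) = (x + 4)/(x - 7)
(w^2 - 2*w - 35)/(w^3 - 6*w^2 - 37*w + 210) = (w + 5)/(w^2 + w - 30)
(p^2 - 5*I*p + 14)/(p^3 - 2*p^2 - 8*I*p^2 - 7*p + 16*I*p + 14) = (p + 2*I)/(p^2 - p*(2 + I) + 2*I)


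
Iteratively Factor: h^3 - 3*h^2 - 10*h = (h + 2)*(h^2 - 5*h) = (h - 5)*(h + 2)*(h)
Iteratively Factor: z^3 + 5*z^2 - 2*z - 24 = (z - 2)*(z^2 + 7*z + 12) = (z - 2)*(z + 3)*(z + 4)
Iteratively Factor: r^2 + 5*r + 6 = (r + 2)*(r + 3)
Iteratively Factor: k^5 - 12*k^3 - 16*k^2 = (k + 2)*(k^4 - 2*k^3 - 8*k^2) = (k + 2)^2*(k^3 - 4*k^2) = k*(k + 2)^2*(k^2 - 4*k) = k*(k - 4)*(k + 2)^2*(k)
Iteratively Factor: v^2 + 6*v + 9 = (v + 3)*(v + 3)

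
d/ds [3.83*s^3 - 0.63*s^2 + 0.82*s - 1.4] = 11.49*s^2 - 1.26*s + 0.82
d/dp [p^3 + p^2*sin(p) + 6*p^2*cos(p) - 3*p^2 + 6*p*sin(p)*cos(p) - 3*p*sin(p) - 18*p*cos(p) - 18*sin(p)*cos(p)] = -6*p^2*sin(p) + p^2*cos(p) + 3*p^2 + 20*p*sin(p) + 9*p*cos(p) + 6*p*cos(2*p) - 6*p - 3*sin(p) + 3*sin(2*p) - 18*cos(p) - 18*cos(2*p)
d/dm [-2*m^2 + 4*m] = 4 - 4*m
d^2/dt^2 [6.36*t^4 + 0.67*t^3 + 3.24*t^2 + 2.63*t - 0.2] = 76.32*t^2 + 4.02*t + 6.48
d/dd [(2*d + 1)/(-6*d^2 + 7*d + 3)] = (12*d^2 + 12*d - 1)/(36*d^4 - 84*d^3 + 13*d^2 + 42*d + 9)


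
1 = 1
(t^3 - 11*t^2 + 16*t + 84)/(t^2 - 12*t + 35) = (t^2 - 4*t - 12)/(t - 5)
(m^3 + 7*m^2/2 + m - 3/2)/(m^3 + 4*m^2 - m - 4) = (2*m^2 + 5*m - 3)/(2*(m^2 + 3*m - 4))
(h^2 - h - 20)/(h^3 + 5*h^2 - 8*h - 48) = (h - 5)/(h^2 + h - 12)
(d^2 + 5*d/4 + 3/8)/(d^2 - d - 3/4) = (4*d + 3)/(2*(2*d - 3))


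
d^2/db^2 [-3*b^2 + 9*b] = -6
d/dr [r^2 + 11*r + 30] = 2*r + 11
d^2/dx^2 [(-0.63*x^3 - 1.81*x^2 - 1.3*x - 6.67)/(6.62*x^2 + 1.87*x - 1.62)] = (-87.04885*x^3 - 1858.86834*x^2 - 588.99414*x - 207.08891)/(290.117528*x^6 + 245.854884*x^5 - 143.53815*x^4 - 113.788565*x^3 + 35.12565*x^2 + 14.722884*x - 4.251528)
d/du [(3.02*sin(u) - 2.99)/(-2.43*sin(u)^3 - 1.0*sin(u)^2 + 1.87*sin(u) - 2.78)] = (14.6772*sin(u)^3 - 18.7771*sin(u)^2 - 5.98*sin(u) - 2.8043)*cos(u)/(5.9049*sin(u)^6 + 4.86*sin(u)^5 - 8.0882*sin(u)^4 + 9.7708*sin(u)^3 + 9.0569*sin(u)^2 - 10.3972*sin(u) + 7.7284)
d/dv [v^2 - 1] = 2*v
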